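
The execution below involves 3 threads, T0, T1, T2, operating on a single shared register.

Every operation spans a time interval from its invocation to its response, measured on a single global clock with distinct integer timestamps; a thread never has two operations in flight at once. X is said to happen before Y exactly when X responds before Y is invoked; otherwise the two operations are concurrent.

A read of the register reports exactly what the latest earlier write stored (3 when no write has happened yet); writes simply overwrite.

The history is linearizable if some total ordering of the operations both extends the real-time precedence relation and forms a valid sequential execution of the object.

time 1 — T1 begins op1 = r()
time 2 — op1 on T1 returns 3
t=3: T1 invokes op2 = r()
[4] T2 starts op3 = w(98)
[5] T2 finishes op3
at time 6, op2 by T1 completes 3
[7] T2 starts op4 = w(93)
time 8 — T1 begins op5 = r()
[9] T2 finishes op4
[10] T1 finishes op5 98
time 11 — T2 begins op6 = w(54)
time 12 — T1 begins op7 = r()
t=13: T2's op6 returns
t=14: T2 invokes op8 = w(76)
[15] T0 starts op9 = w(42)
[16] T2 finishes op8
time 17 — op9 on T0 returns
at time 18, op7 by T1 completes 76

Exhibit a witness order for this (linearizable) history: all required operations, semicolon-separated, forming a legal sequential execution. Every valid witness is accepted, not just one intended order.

op1; op2; op3; op5; op4; op6; op8; op7; op9

after step 1 (op1 r() → 3): value 3
after step 2 (op2 r() → 3): value 3
after step 3 (op3 w(98)): value 98
after step 4 (op5 r() → 98): value 98
after step 5 (op4 w(93)): value 93
after step 6 (op6 w(54)): value 54
after step 7 (op8 w(76)): value 76
after step 8 (op7 r() → 76): value 76
after step 9 (op9 w(42)): value 42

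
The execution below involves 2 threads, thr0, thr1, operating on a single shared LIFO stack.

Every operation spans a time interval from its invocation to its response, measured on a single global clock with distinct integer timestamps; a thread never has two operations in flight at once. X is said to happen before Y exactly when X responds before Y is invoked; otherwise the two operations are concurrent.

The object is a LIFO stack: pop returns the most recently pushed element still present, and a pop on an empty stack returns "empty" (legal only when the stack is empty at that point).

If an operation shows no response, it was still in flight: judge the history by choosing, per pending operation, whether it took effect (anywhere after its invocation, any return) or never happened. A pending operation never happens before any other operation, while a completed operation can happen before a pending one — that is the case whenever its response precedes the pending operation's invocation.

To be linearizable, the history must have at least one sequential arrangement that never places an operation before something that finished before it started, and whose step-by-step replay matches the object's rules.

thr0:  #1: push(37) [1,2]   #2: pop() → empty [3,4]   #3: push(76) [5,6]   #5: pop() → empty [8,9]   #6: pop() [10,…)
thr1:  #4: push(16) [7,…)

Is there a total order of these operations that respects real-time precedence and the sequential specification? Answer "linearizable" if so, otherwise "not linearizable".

not linearizable

the violation lands at event 4, #2's response at time 4: events 1..3 linearize, events 1..4 do not
a single order respects real time; the 2 completed LIFO stack operations fail replay along it
take #1, #2: step 2 already fails, because #2 pop() → empty cannot occur there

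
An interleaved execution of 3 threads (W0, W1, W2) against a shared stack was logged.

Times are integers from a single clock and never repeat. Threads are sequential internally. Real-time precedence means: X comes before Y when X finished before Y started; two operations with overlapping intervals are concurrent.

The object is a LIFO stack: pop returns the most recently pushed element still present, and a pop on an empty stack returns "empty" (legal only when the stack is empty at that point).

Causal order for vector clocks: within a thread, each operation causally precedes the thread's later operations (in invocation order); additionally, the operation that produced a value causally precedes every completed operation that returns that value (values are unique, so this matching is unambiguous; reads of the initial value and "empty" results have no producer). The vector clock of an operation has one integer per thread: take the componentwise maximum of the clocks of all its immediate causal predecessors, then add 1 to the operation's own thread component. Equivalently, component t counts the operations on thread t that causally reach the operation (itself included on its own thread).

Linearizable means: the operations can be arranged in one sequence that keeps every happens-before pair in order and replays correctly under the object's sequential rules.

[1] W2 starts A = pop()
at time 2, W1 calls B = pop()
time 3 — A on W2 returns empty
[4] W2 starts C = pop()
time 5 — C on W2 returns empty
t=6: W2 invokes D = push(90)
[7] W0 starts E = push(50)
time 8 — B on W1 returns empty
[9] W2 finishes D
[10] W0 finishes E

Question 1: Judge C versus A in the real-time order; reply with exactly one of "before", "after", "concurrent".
C spans [4,5], A spans [1,3]
resp(A)=3 < inv(C)=4

after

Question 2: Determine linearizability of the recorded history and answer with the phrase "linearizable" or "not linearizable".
witness order: A, B, C, D, E
1. A pop() → empty, leaving stack <>
2. B pop() → empty, leaving stack <>
3. C pop() → empty, leaving stack <>
4. D push(90), leaving stack <90>
5. E push(50), leaving stack <90,50>

linearizable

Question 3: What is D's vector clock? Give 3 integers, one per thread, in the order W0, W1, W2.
A, invoked 1, has no incoming edges; only W2's bump applies → (0, 0, 1)
B, invoked 2, has no incoming edges; only W1's bump applies → (0, 1, 0)
E, invoked 7, has no incoming edges; only W0's bump applies → (1, 0, 0)
invoked at 4, C merges VC(A)=(0, 0, 1) and bumps W2's slot → (0, 0, 2)
invoked at 6, D merges VC(C)=(0, 0, 2) and bumps W2's slot → (0, 0, 3)
target: VC(D) = (0, 0, 3)

(0, 0, 3)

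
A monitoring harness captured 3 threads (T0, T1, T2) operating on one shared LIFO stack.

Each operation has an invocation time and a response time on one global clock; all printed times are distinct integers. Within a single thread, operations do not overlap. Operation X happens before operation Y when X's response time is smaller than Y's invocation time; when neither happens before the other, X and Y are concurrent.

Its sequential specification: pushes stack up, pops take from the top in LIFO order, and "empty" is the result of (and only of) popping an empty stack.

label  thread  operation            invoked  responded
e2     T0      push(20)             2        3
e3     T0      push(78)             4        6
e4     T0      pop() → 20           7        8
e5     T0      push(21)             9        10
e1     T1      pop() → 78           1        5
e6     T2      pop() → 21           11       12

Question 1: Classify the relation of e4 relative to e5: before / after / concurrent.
e4 spans [7,8], e5 spans [9,10]
resp(e4)=8 < inv(e5)=9

before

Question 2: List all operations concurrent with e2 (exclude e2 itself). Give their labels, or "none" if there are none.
concurrent with e2 ([2,3]): every op whose interval crosses 2..3
e1 [1,5]: concurrent
e3 [4,6]: after
e4 [7,8]: after
e5 [9,10]: after
e6 [11,12]: after

e1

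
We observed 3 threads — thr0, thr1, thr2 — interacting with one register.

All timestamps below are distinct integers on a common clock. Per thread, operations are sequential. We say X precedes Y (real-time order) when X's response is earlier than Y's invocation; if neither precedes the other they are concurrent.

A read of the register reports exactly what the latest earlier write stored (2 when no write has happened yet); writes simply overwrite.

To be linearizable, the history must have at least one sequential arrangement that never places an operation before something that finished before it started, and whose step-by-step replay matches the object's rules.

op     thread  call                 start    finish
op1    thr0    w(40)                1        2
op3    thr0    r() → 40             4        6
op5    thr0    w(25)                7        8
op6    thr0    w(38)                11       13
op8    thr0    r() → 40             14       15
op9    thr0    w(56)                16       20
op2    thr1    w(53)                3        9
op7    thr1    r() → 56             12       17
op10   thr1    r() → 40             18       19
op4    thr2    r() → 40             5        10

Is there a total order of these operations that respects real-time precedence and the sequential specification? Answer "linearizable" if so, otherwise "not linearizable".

through event 14 a valid linearization exists; event 15 (op8 responding at time 15) ends that
checked exhaustively: 12 real-time-consistent orders of 7 completed operations, zero legal register replays
including or dropping the 1 pending operation (op7) in any combination fails
one such order, op1, op2, op3, op4, op5, op6, op8 (pending dropped), breaks at step 3 where op3 r() → 40 is illegal
one such order, op1, op2, op3, op5, op4, op6, op8 (pending dropped), breaks at step 3 where op3 r() → 40 is illegal

not linearizable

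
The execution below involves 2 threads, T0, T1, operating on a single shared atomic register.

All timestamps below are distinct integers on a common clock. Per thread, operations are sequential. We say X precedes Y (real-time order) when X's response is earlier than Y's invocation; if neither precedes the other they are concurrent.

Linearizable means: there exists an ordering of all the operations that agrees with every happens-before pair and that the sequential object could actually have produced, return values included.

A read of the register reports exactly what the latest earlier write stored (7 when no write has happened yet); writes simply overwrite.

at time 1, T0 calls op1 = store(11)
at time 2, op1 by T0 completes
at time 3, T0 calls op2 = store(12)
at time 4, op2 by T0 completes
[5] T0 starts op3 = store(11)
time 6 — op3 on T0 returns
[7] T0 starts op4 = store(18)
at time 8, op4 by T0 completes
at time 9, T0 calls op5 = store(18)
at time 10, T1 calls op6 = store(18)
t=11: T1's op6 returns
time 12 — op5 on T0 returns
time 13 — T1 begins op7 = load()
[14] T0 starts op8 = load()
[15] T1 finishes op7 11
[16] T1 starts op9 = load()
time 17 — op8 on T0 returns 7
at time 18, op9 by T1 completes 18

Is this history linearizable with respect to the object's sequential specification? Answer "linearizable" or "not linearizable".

not linearizable

prefix check: 1..14 passes, 1..15 fails once op7's time-15 response joins
2 orders of the 7 completed atomic register ops respect real time; none is legal
no escape via the 1 pending operation (op8): every completion choice fails
e.g. op1, op2, op3, op4, op5, op6, op7 (pending dropped): illegal at step 7, since op7 load() → 11 cannot apply there
e.g. op1, op2, op3, op4, op6, op5, op7 (pending dropped): illegal at step 7, since op7 load() → 11 cannot apply there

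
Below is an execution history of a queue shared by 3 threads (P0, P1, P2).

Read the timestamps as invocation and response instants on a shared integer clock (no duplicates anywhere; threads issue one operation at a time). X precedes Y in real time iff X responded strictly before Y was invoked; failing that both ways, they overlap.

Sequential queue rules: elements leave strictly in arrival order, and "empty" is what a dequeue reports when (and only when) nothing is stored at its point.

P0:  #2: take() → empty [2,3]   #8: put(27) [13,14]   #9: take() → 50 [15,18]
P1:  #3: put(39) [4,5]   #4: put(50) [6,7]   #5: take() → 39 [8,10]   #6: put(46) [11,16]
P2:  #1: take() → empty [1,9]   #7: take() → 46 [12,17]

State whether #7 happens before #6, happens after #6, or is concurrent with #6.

concurrent

#7 spans [12,17], #6 spans [11,16]
the intervals overlap in both directions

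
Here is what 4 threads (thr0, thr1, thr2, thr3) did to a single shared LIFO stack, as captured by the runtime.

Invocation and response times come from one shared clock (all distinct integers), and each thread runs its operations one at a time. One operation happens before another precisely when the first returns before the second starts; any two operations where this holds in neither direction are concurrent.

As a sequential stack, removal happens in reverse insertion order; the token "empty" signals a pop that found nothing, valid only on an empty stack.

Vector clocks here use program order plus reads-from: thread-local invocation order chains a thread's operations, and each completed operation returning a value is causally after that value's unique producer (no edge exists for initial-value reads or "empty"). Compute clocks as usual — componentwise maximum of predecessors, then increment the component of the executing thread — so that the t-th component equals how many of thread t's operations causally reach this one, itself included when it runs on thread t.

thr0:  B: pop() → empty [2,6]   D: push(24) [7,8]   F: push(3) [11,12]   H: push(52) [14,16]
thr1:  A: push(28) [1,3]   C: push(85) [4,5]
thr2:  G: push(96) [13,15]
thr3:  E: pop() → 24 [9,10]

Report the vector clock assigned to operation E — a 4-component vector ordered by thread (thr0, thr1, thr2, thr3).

(2, 0, 0, 1)

root op G, invoked 13: fresh clock plus thr2's own tick → (0, 0, 1, 0)
root op A, invoked 1: fresh clock plus thr1's own tick → (0, 1, 0, 0)
root op B, invoked 2: fresh clock plus thr0's own tick → (1, 0, 0, 0)
from VC(A)=(0, 1, 0, 0), C (invoked 4) maxes components and bumps thr1 → (0, 2, 0, 0)
from VC(B)=(1, 0, 0, 0), D (invoked 7) maxes components and bumps thr0 → (2, 0, 0, 0)
from VC(D)=(2, 0, 0, 0), E (invoked 9) maxes components and bumps thr3 → (2, 0, 0, 1)
from VC(D)=(2, 0, 0, 0), F (invoked 11) maxes components and bumps thr0 → (3, 0, 0, 0)
from VC(F)=(3, 0, 0, 0), H (invoked 14) maxes components and bumps thr0 → (4, 0, 0, 0)
target: VC(E) = (2, 0, 0, 1)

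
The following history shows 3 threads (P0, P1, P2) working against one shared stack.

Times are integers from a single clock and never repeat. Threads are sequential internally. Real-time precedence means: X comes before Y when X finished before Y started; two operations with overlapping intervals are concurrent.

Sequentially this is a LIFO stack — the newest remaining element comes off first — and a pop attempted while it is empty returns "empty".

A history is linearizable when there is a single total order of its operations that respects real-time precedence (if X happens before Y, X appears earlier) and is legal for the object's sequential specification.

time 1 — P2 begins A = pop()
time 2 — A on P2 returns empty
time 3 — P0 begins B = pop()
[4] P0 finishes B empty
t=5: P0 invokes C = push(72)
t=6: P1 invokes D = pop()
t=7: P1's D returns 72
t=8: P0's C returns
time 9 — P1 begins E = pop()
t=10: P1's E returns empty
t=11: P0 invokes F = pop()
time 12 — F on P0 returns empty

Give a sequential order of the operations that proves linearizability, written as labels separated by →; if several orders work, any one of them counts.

A → B → C → D → E → F

1. A pop() → empty, leaving stack <>
2. B pop() → empty, leaving stack <>
3. C push(72), leaving stack <72>
4. D pop() → 72, leaving stack <>
5. E pop() → empty, leaving stack <>
6. F pop() → empty, leaving stack <>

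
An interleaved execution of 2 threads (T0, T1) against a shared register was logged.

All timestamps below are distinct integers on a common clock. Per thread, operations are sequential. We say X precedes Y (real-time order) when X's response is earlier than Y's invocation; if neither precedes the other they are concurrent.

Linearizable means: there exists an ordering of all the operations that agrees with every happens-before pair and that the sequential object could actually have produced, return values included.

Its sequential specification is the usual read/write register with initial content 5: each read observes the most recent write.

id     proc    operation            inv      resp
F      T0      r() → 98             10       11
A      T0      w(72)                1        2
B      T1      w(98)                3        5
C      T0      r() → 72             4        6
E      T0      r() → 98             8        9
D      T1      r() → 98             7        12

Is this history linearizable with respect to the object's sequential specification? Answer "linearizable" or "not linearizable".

linearizable

witness order: A, C, B, D, E, F
1. A w(72), leaving value 72
2. C r() → 72, leaving value 72
3. B w(98), leaving value 98
4. D r() → 98, leaving value 98
5. E r() → 98, leaving value 98
6. F r() → 98, leaving value 98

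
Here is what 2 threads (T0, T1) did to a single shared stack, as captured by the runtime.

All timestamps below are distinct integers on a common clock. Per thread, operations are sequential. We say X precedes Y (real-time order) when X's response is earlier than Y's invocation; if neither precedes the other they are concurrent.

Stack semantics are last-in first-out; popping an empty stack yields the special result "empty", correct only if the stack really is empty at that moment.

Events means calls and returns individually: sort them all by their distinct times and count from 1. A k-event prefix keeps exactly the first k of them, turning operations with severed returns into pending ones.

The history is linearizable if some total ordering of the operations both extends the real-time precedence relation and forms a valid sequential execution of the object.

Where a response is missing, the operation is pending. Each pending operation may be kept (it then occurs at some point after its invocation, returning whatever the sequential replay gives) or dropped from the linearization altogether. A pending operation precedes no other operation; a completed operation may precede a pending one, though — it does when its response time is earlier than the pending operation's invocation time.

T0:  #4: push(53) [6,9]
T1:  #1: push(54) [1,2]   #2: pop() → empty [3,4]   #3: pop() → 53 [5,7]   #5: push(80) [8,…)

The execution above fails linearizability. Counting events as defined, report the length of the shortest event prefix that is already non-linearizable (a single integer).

4

one valid order for events 1..3 is #1:
1. #1 push(54), leaving stack <54>
at event 4 (#2's time-4 response) nothing linearizes any more
sample order #1, #2 stalls at step 2 — #2 pop() → empty has no legal effect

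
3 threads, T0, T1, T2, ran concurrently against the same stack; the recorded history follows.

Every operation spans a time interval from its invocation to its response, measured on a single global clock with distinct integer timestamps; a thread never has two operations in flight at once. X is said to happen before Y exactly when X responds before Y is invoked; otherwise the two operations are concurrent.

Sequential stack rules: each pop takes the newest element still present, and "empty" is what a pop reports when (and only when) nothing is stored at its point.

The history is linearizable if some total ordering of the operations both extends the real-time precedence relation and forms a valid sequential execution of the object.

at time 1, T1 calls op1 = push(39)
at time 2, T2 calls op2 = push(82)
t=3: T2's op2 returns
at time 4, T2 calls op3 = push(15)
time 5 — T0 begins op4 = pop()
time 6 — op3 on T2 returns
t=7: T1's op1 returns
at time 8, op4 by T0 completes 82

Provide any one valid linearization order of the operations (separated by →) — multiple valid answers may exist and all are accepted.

1. op1 push(39), leaving stack <39>
2. op2 push(82), leaving stack <39,82>
3. op4 pop() → 82, leaving stack <39>
4. op3 push(15), leaving stack <39,15>

op1 → op2 → op4 → op3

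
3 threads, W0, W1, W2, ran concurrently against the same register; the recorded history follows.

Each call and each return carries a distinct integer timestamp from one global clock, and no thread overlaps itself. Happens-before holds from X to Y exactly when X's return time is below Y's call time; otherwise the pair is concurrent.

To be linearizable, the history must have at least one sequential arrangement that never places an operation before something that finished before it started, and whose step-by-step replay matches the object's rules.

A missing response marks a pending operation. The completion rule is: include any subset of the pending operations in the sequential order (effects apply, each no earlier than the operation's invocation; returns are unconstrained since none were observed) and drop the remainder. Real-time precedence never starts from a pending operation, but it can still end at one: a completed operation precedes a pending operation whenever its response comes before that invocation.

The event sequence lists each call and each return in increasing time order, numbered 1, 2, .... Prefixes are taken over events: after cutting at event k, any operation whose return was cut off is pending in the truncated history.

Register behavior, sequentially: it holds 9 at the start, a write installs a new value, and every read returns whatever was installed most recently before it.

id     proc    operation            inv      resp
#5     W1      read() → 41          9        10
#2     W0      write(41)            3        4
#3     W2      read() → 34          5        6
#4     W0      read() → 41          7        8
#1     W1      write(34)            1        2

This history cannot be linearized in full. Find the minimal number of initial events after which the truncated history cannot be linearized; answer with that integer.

6

events 1..5 are linearizable; a witness order is #1, #2:
after step 1 (#1 write(34)): value 34
after step 2 (#2 write(41)): value 41
once event 6 joins (#3's response, time 6), exhaustive search finds no witness
take #1, #2, #3: step 3 already fails, because #3 read() → 34 cannot occur there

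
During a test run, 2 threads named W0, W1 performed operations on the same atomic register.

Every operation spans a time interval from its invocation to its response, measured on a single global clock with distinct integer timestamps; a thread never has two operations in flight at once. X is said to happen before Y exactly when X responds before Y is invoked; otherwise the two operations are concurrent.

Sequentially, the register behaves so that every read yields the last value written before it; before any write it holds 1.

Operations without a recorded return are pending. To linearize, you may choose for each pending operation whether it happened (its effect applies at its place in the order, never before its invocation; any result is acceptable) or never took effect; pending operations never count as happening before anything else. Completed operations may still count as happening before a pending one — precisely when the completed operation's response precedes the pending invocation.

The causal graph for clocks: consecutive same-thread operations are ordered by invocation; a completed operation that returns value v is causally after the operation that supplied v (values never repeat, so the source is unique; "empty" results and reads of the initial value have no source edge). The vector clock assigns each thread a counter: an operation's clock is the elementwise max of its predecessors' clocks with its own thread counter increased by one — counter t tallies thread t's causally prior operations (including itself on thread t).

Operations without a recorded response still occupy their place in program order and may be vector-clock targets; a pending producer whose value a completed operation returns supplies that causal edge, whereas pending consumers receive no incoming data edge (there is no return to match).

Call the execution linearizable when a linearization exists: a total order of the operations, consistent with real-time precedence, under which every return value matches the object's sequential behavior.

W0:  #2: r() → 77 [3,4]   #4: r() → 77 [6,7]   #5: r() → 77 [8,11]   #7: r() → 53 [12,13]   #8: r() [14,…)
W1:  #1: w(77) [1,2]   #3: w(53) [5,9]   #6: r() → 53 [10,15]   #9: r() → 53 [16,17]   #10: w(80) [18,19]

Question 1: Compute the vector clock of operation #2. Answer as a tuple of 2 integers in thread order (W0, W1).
Answer: (1, 1)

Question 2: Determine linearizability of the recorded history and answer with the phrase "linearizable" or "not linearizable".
a witness: #1, #2, #4, #5, #3, #6, #7, #8, #9, #10
after step 1 (#1 w(77)): value 77
after step 2 (#2 r() → 77): value 77
after step 3 (#4 r() → 77): value 77
after step 4 (#5 r() → 77): value 77
after step 5 (#3 w(53)): value 53
after step 6 (#6 r() → 53): value 53
after step 7 (#7 r() → 53): value 53
after step 8 (#8 r() (pending, included)): value 53
after step 9 (#9 r() → 53): value 53
after step 10 (#10 w(80)): value 80

linearizable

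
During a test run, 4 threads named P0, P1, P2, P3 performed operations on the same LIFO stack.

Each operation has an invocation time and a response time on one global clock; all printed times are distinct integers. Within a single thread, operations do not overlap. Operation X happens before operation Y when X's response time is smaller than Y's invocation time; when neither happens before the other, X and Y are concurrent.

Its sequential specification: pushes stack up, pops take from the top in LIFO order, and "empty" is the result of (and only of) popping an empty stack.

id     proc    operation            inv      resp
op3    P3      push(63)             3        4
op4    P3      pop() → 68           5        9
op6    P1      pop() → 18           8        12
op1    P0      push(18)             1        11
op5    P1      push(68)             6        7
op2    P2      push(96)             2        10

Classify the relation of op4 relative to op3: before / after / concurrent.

op4 spans [5,9], op3 spans [3,4]
resp(op3)=4 < inv(op4)=5

after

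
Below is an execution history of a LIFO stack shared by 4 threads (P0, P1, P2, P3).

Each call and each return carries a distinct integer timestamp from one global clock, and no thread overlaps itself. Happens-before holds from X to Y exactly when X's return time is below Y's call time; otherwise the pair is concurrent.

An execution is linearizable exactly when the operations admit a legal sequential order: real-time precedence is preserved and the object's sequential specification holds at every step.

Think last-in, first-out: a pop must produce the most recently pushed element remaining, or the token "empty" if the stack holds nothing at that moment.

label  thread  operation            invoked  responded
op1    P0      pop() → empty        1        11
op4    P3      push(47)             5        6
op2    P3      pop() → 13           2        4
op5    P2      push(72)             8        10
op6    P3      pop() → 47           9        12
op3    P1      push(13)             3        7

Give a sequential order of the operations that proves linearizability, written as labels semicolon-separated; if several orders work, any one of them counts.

op1; op3; op2; op4; op6; op5

after step 1 (op1 pop() → empty): stack <>
after step 2 (op3 push(13)): stack <13>
after step 3 (op2 pop() → 13): stack <>
after step 4 (op4 push(47)): stack <47>
after step 5 (op6 pop() → 47): stack <>
after step 6 (op5 push(72)): stack <72>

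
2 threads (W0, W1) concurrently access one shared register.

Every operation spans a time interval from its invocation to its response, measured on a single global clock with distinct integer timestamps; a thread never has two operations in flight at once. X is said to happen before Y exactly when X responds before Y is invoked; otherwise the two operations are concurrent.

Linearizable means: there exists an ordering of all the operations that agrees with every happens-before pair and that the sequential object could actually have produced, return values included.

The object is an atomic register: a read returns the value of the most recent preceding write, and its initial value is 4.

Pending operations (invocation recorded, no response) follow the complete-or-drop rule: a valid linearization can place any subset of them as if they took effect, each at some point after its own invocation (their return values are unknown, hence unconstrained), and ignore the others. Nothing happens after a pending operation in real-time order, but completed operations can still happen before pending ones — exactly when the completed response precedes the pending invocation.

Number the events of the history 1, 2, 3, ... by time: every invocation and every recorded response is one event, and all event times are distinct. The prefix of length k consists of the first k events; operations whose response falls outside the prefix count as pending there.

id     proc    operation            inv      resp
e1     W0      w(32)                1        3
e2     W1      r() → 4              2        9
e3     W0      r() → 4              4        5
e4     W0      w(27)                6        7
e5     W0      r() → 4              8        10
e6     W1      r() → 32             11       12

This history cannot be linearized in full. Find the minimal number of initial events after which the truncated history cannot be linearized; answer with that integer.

5

events 1..4 are linearizable; a witness order is e1:
after step 1 (e1 w(32)): value 32
adding event 5 (e3 responds at 5) leaves no legal real-time order
every completion of the 1 pending operation (e2) was checked; none linearizes
take e1, e3 (pending dropped): step 2 already fails, because e3 r() → 4 cannot occur there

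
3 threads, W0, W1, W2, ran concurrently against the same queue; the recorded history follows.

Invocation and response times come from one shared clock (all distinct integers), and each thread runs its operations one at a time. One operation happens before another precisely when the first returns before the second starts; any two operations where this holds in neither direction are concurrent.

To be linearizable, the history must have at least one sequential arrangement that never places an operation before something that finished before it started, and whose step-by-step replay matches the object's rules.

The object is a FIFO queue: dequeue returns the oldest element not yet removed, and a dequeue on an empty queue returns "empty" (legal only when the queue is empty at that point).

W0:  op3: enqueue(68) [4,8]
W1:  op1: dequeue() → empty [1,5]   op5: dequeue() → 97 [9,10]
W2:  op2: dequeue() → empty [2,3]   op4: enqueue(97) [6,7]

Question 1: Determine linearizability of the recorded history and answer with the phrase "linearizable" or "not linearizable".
witness order: op1, op2, op4, op3, op5
1. op1 dequeue() → empty, leaving queue <>
2. op2 dequeue() → empty, leaving queue <>
3. op4 enqueue(97), leaving queue <97>
4. op3 enqueue(68), leaving queue <97,68>
5. op5 dequeue() → 97, leaving queue <68>

linearizable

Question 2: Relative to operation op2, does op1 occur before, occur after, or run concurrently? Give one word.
op1 spans [1,5], op2 spans [2,3]
the intervals overlap in both directions

concurrent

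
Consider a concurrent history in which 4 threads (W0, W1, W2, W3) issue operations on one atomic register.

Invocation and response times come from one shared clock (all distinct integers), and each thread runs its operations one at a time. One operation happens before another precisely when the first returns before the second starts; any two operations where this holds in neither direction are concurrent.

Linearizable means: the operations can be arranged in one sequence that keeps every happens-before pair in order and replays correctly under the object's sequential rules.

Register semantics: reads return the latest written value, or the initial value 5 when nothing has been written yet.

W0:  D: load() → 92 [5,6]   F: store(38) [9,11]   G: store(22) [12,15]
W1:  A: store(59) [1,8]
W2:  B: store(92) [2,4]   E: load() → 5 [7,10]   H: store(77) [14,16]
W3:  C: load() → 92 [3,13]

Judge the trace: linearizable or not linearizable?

not linearizable

cut after 9 events: linearizable; cut after 10 events (E responds, time 10): not linearizable
real-time-consistent orders of the 4 completed operations: 4 — all fail the atomic register replay
including or dropping the 2 pending operations (C, F) in any combination fails
sample order A, B, D, E (pending dropped) stalls at step 4 — E load() → 5 has no legal effect
sample order B, A, D, E (pending dropped) stalls at step 3 — D load() → 92 has no legal effect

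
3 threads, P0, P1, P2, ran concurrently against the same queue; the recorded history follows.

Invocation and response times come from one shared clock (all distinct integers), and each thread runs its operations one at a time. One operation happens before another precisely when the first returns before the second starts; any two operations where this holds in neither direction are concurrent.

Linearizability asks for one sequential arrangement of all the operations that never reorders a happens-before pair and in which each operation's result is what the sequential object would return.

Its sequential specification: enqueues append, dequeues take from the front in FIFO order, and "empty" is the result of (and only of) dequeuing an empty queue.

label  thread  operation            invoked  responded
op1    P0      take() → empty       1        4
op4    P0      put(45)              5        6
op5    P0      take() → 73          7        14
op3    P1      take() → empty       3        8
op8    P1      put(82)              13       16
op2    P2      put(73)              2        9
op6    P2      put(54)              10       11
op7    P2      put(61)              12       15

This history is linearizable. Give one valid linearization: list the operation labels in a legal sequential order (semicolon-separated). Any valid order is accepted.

1. op1 take() → empty, leaving queue <>
2. op3 take() → empty, leaving queue <>
3. op2 put(73), leaving queue <73>
4. op4 put(45), leaving queue <73,45>
5. op5 take() → 73, leaving queue <45>
6. op6 put(54), leaving queue <45,54>
7. op7 put(61), leaving queue <45,54,61>
8. op8 put(82), leaving queue <45,54,61,82>

op1; op3; op2; op4; op5; op6; op7; op8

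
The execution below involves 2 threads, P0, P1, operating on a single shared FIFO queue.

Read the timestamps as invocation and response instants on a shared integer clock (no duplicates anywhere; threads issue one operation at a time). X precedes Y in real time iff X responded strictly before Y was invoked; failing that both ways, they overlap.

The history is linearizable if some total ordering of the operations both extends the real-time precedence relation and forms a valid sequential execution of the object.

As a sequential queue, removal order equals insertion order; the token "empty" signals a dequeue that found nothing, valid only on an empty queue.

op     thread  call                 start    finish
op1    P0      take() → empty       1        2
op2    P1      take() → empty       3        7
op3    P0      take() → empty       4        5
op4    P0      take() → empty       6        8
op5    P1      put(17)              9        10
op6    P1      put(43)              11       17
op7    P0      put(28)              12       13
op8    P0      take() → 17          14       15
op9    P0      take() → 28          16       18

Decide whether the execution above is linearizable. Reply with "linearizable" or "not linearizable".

linearizable

one valid linearization: op1, op2, op3, op4, op5, op7, op6, op8, op9
step 1: op1 take() → empty — queue <>
step 2: op2 take() → empty — queue <>
step 3: op3 take() → empty — queue <>
step 4: op4 take() → empty — queue <>
step 5: op5 put(17) — queue <17>
step 6: op7 put(28) — queue <17,28>
step 7: op6 put(43) — queue <17,28,43>
step 8: op8 take() → 17 — queue <28,43>
step 9: op9 take() → 28 — queue <43>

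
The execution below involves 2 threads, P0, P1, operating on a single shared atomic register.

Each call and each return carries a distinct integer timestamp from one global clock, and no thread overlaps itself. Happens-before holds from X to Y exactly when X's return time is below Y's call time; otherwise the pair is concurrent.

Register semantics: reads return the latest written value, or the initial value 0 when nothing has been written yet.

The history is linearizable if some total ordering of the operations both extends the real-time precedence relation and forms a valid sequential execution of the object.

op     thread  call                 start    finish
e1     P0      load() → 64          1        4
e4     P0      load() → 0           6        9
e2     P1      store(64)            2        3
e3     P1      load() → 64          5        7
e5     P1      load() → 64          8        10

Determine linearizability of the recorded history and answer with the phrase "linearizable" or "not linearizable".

the violation lands at event 9, e4's response at time 9: events 1..8 linearize, events 1..9 do not
every one of the 4 real-time-consistent orders over 4 completed atomic register ops fails the sequential spec
include/drop combinations of the 1 pending operation (e5) were all tried; none helps
take e1, e2, e3, e4 (pending dropped): step 1 already fails, because e1 load() → 64 cannot occur there
take e1, e2, e4, e3 (pending dropped): step 1 already fails, because e1 load() → 64 cannot occur there

not linearizable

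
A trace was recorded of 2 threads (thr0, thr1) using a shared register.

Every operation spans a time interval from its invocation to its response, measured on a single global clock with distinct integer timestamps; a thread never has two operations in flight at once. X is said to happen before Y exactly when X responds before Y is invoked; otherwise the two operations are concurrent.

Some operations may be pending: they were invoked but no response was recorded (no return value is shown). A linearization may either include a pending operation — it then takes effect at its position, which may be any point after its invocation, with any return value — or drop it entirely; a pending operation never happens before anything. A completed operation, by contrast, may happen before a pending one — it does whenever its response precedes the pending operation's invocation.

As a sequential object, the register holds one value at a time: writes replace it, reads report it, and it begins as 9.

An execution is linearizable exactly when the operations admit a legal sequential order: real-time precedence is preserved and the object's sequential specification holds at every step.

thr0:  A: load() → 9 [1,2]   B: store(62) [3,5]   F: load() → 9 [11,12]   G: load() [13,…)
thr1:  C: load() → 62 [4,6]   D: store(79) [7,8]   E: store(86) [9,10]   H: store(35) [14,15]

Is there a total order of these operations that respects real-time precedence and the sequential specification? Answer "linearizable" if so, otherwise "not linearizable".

through event 11 a valid linearization exists; event 12 (F responding at time 12) ends that
the 6 completed operations admit 2 real-time orders; each fails the register replay
e.g. A, B, C, D, E, F: illegal at step 6, since F load() → 9 cannot apply there
e.g. A, C, B, D, E, F: illegal at step 2, since C load() → 62 cannot apply there

not linearizable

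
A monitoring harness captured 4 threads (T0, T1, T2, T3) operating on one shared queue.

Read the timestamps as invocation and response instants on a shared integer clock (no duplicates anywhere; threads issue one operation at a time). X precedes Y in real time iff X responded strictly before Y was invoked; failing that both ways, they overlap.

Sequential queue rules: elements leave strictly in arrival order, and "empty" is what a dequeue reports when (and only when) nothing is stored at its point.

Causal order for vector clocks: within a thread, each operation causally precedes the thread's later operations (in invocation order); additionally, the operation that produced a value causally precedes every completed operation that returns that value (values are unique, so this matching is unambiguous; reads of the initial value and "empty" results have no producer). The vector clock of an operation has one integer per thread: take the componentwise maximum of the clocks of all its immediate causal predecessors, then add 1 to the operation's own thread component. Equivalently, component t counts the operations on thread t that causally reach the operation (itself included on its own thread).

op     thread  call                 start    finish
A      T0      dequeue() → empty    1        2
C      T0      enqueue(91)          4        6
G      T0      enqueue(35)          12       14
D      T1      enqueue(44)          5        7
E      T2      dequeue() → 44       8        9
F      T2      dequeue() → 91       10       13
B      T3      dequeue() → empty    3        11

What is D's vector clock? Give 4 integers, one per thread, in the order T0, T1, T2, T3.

B, invoked 3, has no incoming edges; only T3's bump applies → (0, 0, 0, 1)
D, invoked 5, has no incoming edges; only T1's bump applies → (0, 1, 0, 0)
A, invoked 1, has no incoming edges; only T0's bump applies → (1, 0, 0, 0)
merge at E (invoked 8): VC(D)=(0, 1, 0, 0), own-thread bump on T2 → (0, 1, 1, 0)
merge at C (invoked 4): VC(A)=(1, 0, 0, 0), own-thread bump on T0 → (2, 0, 0, 0)
merge at G (invoked 12): VC(C)=(2, 0, 0, 0), own-thread bump on T0 → (3, 0, 0, 0)
merge at F (invoked 10): VC(C)=(2, 0, 0, 0), VC(E)=(0, 1, 1, 0), own-thread bump on T2 → (2, 1, 2, 0)
target: VC(D) = (0, 1, 0, 0)

(0, 1, 0, 0)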